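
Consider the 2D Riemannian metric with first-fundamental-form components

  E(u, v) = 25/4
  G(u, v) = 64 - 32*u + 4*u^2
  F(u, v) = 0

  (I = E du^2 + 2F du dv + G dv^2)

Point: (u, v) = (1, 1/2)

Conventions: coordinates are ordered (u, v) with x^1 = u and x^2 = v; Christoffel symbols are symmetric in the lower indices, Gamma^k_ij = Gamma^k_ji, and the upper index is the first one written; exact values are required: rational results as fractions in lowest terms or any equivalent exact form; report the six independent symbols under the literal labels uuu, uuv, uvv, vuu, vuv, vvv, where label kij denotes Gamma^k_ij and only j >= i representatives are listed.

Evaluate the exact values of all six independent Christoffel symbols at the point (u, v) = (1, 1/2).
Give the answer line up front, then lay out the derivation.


Answer: Gamma_uuu = 0, Gamma_uuv = 0, Gamma_uvv = 48/25, Gamma_vuu = 0, Gamma_vuv = -1/3, Gamma_vvv = 0

E = 25/4, F = 0, G = 36 at the point
E_u = 0, E_v = 0, F_u = 0, F_v = 0, G_u = -24, G_v = 0
EG - F^2 = 225;  g^inv = (1/225) * [[36, 0], [0, 25/4]]
first-kind symbols [ij,l] = (1/2)(d_i g_jl + d_j g_il - d_l g_ij): [uu,u] = E_u/2 = 0, [uu,v] = F_u - E_v/2 = 0, [uv,u] = E_v/2 = 0, [uv,v] = G_u/2 = -12, [vv,u] = F_v - G_u/2 = 12, [vv,v] = G_v/2 = 0
Gamma^u_ij = (G*[ij,u] - F*[ij,v])/(EG - F^2), Gamma^v_ij = (E*[ij,v] - F*[ij,u])/(EG - F^2)


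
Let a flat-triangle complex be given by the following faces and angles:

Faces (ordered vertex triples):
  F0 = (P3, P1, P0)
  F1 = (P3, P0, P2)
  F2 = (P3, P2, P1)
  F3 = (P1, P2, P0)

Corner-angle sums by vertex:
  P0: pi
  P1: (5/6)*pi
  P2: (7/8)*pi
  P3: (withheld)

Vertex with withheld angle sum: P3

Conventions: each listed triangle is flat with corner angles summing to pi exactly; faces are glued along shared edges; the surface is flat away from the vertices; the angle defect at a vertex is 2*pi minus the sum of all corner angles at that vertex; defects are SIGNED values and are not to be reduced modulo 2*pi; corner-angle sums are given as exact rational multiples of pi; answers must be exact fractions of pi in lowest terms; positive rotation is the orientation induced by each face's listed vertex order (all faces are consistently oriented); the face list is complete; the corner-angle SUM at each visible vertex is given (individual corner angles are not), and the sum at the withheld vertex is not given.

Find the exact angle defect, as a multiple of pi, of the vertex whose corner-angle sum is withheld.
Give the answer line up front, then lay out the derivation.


Answer: defect(P3) = (17/24)*pi

V = 4, E = 6, F = 4; chi = V - E + F = 2
Gauss-Bonnet: total defect = 2*pi*chi = 4*pi; visible defects sum to (79/24)*pi


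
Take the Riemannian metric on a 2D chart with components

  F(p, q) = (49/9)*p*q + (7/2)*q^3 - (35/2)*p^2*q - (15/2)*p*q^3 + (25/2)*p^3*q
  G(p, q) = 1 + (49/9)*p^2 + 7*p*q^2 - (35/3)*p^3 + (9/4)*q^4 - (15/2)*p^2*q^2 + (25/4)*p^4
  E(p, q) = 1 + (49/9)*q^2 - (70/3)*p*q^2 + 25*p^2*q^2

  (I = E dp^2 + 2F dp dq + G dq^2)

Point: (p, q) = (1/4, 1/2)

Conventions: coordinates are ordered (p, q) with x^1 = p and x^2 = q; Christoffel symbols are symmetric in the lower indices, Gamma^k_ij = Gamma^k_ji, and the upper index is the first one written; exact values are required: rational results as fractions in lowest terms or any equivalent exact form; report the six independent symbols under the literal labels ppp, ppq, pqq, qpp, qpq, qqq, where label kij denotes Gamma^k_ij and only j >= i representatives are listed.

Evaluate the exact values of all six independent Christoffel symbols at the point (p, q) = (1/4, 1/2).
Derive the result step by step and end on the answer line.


E = 745/576, F = 1001/2304, G = 15145/9216 at the point
E_p = -65/24, E_q = 169/144, F_p = -817/576, F_q = 1937/1152, G_p = 1001/576, G_q = 77/32
EG - F^2 = 17849/9216;  g^inv = (9216/17849) * [[15145/9216, -1001/2304], [-1001/2304, 745/576]]
first-kind symbols [ij,l] = (1/2)(d_i g_jl + d_j g_il - d_l g_ij): [pp,p] = E_p/2 = -65/48, [pp,q] = F_p - E_q/2 = -385/192, [pq,p] = E_q/2 = 169/288, [pq,q] = G_p/2 = 1001/1152, [qq,p] = F_q - G_p/2 = 13/16, [qq,q] = G_q/2 = 77/64
Gamma^p_ij = (G*[ij,p] - F*[ij,q])/(EG - F^2), Gamma^q_ij = (E*[ij,q] - F*[ij,p])/(EG - F^2)

Answer: Gamma_ppp = -960/1373, Gamma_ppq = 416/1373, Gamma_pqq = 576/1373, Gamma_qpp = -18480/17849, Gamma_qpq = 616/1373, Gamma_qqq = 11088/17849


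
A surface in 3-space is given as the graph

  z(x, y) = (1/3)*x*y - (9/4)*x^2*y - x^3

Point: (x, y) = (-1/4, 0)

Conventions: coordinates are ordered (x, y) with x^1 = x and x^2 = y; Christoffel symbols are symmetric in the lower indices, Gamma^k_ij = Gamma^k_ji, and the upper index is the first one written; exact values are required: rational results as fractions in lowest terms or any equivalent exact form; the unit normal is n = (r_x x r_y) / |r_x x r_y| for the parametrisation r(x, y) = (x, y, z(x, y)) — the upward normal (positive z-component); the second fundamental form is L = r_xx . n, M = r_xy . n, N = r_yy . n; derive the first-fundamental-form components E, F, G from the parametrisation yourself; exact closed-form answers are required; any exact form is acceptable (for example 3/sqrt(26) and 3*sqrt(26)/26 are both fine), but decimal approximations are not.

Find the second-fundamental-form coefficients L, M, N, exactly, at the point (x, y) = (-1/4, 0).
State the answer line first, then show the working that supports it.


Answer: L = 288*sqrt(40009)/40009, M = 280*sqrt(40009)/40009, N = 0

z_x = -3/16, z_y = -43/192, z_xx = 3/2, z_xy = 35/24, z_yy = 0
E = 265/256, F = 43/1024, G = 38713/36864; answer radicand W^2 = 40009/36864
unnormalised second-form numerators: l = 3/2, m = 35/24, n = 0; L = l/sqrt(40009/36864), and similarly M = m/sqrt(W^2), N = n/sqrt(W^2)


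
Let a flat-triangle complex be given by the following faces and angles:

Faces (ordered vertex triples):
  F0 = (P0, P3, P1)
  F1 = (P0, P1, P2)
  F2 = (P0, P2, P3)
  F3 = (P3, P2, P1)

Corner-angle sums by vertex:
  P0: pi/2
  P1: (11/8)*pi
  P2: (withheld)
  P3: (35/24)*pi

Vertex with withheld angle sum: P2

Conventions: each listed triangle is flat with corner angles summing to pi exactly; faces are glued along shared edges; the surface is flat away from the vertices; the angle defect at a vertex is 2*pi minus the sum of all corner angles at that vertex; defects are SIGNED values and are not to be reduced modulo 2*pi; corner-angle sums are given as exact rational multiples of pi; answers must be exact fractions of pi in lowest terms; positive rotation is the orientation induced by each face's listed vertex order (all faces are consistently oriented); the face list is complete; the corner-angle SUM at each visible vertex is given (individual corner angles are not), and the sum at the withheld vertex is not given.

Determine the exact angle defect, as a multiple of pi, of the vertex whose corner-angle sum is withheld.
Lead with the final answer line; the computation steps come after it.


Answer: defect(P2) = (4/3)*pi

V = 4, E = 6, F = 4; chi = V - E + F = 2
Gauss-Bonnet: total defect = 2*pi*chi = 4*pi; visible defects sum to (8/3)*pi


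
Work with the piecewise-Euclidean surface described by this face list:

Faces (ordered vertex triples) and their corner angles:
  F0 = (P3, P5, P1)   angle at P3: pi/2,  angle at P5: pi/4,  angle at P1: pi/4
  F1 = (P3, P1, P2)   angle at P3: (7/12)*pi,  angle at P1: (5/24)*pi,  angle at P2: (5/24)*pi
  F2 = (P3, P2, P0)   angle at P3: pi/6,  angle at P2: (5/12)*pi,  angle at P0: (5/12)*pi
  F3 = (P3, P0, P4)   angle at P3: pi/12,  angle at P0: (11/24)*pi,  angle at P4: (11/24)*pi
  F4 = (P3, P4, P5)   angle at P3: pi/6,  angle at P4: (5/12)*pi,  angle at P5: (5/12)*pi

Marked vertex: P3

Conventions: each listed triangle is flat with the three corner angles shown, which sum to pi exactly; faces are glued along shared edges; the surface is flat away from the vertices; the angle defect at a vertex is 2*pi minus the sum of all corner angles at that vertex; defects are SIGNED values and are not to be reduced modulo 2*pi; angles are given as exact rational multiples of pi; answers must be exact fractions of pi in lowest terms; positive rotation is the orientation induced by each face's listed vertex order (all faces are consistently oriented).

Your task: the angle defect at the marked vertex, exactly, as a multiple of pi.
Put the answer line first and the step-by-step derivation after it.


Answer: defect(P3) = pi/2

Sum of corner angles at P3: (3/2)*pi
defect = 2*pi - (3/2)*pi


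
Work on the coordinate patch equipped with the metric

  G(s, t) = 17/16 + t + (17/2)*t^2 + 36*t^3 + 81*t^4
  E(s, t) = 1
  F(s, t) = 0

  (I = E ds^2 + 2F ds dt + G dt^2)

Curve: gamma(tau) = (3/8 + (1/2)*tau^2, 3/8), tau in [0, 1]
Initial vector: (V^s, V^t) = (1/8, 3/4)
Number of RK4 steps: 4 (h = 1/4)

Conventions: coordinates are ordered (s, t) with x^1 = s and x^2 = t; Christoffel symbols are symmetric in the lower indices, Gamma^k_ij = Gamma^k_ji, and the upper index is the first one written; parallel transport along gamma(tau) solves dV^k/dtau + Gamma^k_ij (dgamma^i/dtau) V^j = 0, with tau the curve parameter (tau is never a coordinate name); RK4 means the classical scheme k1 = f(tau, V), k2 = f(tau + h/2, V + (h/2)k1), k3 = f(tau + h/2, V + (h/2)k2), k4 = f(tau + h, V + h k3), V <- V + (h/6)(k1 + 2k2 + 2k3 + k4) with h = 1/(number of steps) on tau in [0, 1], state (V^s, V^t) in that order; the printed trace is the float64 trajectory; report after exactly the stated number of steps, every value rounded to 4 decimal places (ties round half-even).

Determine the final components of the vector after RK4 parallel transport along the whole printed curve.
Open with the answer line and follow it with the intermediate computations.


Answer: V^s = 0.1250, V^t = 0.7500

gamma'(tau) = (tau, 0); f(tau, V)^k = -Gamma^k_ij(gamma(tau)) gamma'^i(tau) V^j; h = 1/4; intermediate values shown to 6 dp
curve data and Christoffel symbols at the stage parameters:
  tau = 0.000000: gamma = (0.375000, 0.375000), gamma' = (0.000000, 0.000000); Gamma_sss = 0.000000, Gamma_sst = 0.000000, Gamma_stt = 0.000000, Gamma_tss = 0.000000, Gamma_tst = 0.000000, Gamma_ttt = 3.232355
  tau = 0.125000: gamma = (0.382812, 0.375000), gamma' = (0.125000, 0.000000); Gamma_sss = 0.000000, Gamma_sst = 0.000000, Gamma_stt = 0.000000, Gamma_tss = 0.000000, Gamma_tst = 0.000000, Gamma_ttt = 3.232355
  tau = 0.250000: gamma = (0.406250, 0.375000), gamma' = (0.250000, 0.000000); Gamma_sss = 0.000000, Gamma_sst = 0.000000, Gamma_stt = 0.000000, Gamma_tss = 0.000000, Gamma_tst = 0.000000, Gamma_ttt = 3.232355
  tau = 0.375000: gamma = (0.445312, 0.375000), gamma' = (0.375000, 0.000000); Gamma_sss = 0.000000, Gamma_sst = 0.000000, Gamma_stt = 0.000000, Gamma_tss = 0.000000, Gamma_tst = 0.000000, Gamma_ttt = 3.232355
  tau = 0.500000: gamma = (0.500000, 0.375000), gamma' = (0.500000, 0.000000); Gamma_sss = 0.000000, Gamma_sst = 0.000000, Gamma_stt = 0.000000, Gamma_tss = 0.000000, Gamma_tst = 0.000000, Gamma_ttt = 3.232355
  tau = 0.625000: gamma = (0.570312, 0.375000), gamma' = (0.625000, 0.000000); Gamma_sss = 0.000000, Gamma_sst = 0.000000, Gamma_stt = 0.000000, Gamma_tss = 0.000000, Gamma_tst = 0.000000, Gamma_ttt = 3.232355
  tau = 0.750000: gamma = (0.656250, 0.375000), gamma' = (0.750000, 0.000000); Gamma_sss = 0.000000, Gamma_sst = 0.000000, Gamma_stt = 0.000000, Gamma_tss = 0.000000, Gamma_tst = 0.000000, Gamma_ttt = 3.232355
  tau = 0.875000: gamma = (0.757812, 0.375000), gamma' = (0.875000, 0.000000); Gamma_sss = 0.000000, Gamma_sst = 0.000000, Gamma_stt = 0.000000, Gamma_tss = 0.000000, Gamma_tst = 0.000000, Gamma_ttt = 3.232355
  tau = 1.000000: gamma = (0.875000, 0.375000), gamma' = (1.000000, 0.000000); Gamma_sss = 0.000000, Gamma_sst = 0.000000, Gamma_stt = 0.000000, Gamma_tss = 0.000000, Gamma_tst = 0.000000, Gamma_ttt = 3.232355
step 0: V^s = 0.1250, V^t = 0.7500
step 1: k1 = (0.000000, 0.000000), k2 = (0.000000, 0.000000), k3 = (0.000000, 0.000000), k4 = (0.000000, 0.000000); V <- V + (h/6)(k1 + 2k2 + 2k3 + k4): V^s = 0.1250, V^t = 0.7500
step 2: k1 = (0.000000, 0.000000), k2 = (0.000000, 0.000000), k3 = (0.000000, 0.000000), k4 = (0.000000, 0.000000); V <- V + (h/6)(k1 + 2k2 + 2k3 + k4): V^s = 0.1250, V^t = 0.7500
step 3: k1 = (0.000000, 0.000000), k2 = (0.000000, 0.000000), k3 = (0.000000, 0.000000), k4 = (0.000000, 0.000000); V <- V + (h/6)(k1 + 2k2 + 2k3 + k4): V^s = 0.1250, V^t = 0.7500
step 4: k1 = (0.000000, 0.000000), k2 = (0.000000, 0.000000), k3 = (0.000000, 0.000000), k4 = (0.000000, 0.000000); V <- V + (h/6)(k1 + 2k2 + 2k3 + k4): V^s = 0.1250, V^t = 0.7500


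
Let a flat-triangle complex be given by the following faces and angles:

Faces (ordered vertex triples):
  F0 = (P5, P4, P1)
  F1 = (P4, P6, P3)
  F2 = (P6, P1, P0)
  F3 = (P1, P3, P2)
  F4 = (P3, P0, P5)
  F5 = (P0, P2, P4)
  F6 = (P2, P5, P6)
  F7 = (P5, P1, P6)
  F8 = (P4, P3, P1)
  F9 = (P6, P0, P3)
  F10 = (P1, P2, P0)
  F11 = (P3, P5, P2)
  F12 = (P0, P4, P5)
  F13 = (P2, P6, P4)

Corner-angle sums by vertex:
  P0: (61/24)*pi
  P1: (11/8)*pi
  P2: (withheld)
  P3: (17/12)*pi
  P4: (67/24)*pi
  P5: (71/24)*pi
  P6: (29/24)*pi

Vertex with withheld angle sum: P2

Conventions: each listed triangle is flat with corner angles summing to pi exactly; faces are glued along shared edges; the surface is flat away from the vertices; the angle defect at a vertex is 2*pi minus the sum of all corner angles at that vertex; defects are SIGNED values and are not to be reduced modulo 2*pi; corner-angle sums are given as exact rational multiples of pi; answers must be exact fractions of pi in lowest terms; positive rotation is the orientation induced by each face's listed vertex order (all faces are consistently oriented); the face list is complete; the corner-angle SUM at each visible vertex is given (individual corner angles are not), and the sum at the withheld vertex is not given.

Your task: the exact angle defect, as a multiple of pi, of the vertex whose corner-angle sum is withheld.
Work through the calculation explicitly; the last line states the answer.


V = 7, E = 21, F = 14; chi = V - E + F = 0
Gauss-Bonnet: total defect = 2*pi*chi = 0; visible defects sum to (-7/24)*pi

Answer: defect(P2) = (7/24)*pi


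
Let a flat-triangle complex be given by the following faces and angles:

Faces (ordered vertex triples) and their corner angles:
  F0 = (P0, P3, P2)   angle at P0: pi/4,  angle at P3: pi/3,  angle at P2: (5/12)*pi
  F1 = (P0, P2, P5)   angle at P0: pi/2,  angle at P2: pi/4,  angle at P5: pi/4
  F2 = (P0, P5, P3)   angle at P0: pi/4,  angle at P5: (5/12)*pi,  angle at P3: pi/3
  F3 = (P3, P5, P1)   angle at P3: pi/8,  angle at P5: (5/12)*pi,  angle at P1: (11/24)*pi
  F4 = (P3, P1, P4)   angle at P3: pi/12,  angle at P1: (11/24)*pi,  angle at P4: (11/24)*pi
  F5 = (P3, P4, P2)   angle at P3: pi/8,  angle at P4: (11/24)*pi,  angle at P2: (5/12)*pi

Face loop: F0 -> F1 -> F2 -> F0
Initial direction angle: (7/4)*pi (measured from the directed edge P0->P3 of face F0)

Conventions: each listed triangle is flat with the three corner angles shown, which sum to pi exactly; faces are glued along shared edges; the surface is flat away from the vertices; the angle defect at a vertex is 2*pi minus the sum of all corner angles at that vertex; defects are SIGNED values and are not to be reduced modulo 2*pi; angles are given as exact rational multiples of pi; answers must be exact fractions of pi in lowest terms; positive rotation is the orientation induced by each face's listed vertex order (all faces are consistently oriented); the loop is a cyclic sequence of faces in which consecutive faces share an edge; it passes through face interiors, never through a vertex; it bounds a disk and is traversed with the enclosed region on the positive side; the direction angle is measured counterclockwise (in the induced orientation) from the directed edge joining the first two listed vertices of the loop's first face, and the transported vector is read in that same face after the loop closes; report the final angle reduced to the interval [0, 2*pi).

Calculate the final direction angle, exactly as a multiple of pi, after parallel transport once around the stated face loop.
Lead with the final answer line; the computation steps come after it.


Answer: final direction angle = (3/4)*pi

enclosed vertex P0: corner angles sum to pi, defect = 2*pi - pi = pi
transport around the loop rotates by the sum of enclosed defects; add to the initial angle mod 2*pi
final angle = (7/4)*pi + pi = (3/4)*pi (mod 2*pi)


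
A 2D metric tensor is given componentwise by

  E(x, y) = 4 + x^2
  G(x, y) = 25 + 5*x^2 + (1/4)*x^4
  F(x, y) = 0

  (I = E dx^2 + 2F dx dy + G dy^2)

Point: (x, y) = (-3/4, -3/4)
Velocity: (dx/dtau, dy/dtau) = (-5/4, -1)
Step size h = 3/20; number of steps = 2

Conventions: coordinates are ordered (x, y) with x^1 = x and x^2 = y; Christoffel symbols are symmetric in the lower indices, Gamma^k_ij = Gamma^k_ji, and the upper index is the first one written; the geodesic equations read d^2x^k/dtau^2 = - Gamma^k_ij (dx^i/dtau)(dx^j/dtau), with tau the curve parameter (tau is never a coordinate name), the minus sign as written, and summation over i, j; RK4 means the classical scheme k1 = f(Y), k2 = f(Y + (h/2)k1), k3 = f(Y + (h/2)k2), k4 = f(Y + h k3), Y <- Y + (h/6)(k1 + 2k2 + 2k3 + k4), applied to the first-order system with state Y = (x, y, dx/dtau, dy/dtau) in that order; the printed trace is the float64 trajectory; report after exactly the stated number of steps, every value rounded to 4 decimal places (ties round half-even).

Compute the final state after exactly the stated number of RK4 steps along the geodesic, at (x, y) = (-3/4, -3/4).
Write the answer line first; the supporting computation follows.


Answer: x = -1.1517, y = -1.0316, dx/dtau = -1.4216, dy/dtau = -0.8697

f(Y) = (dx/dtau, dy/dtau, -Gamma^x_ij Y'^i Y'^j, -Gamma^y_ij Y'^i Y'^j) with the Gammas evaluated at the stage position; h = 0.150000; intermediate values shown to 6 dp
step 0: x = -0.7500, y = -0.7500, dx/dtau = -1.2500, dy/dtau = -1.0000
step 1:
  k1: at (x, y) = (-0.750000, -0.750000), (dx/dtau, dy/dtau) = (-1.250000, -1.000000); Gamma_xxx = -0.164384, Gamma_xxy = 0.000000, Gamma_xyy = 0.868151, Gamma_yxx = 0.000000, Gamma_yxy = -0.142012, Gamma_yyy = 0.000000; k1 = (-1.250000, -1.000000, -0.611301, 0.355030)
  k2: at (x, y) = (-0.843750, -0.825000), (dx/dtau, dy/dtau) = (-1.295848, -0.973373); Gamma_xxx = -0.179067, Gamma_xxy = 0.000000, Gamma_xyy = 0.959077, Gamma_yxx = 0.000000, Gamma_yxy = -0.157535, Gamma_yyy = 0.000000; k2 = (-1.295848, -0.973373, -0.607988, 0.397411)
  k3: at (x, y) = (-0.847189, -0.823003), (dx/dtau, dy/dtau) = (-1.295599, -0.970194); Gamma_xxx = -0.179576, Gamma_xxy = 0.000000, Gamma_xyy = 0.962321, Gamma_yxx = 0.000000, Gamma_yxy = -0.158091, Gamma_yyy = 0.000000; k3 = (-1.295599, -0.970194, -0.604379, 0.397435)
  k4: at (x, y) = (-0.944340, -0.895529), (dx/dtau, dy/dtau) = (-1.340657, -0.940385); Gamma_xxx = -0.193046, Gamma_xxy = 0.000000, Gamma_xyy = 1.051309, Gamma_yxx = 0.000000, Gamma_yxy = -0.173404, Gamma_yyy = 0.000000; k4 = (-1.340657, -0.940385, -0.582723, 0.437233)
  Y <- Y + (h/6)(k1 + 2k2 + 2k3 + k4): x = -0.9443, y = -0.8957, dx/dtau = -1.3405, dy/dtau = -0.9405
step 2:
  k1: at (x, y) = (-0.944339, -0.895688), (dx/dtau, dy/dtau) = (-1.340469, -0.940451); Gamma_xxx = -0.193046, Gamma_xxy = 0.000000, Gamma_xyy = 1.051308, Gamma_yxx = 0.000000, Gamma_yxy = -0.173404, Gamma_yyy = 0.000000; k1 = (-1.340469, -0.940451, -0.582951, 0.437202)
  k2: at (x, y) = (-1.044874, -0.966222), (dx/dtau, dy/dtau) = (-1.384190, -0.907661); Gamma_xxx = -0.205209, Gamma_xxy = 0.000000, Gamma_xyy = 1.138063, Gamma_yxx = 0.000000, Gamma_yxy = -0.188405, Gamma_yyy = 0.000000; k2 = (-1.384190, -0.907661, -0.544415, 0.473416)
  k3: at (x, y) = (-1.048153, -0.963763), (dx/dtau, dy/dtau) = (-1.381300, -0.904945); Gamma_xxx = -0.205576, Gamma_xxy = 0.000000, Gamma_xyy = 1.140803, Gamma_yxx = 0.000000, Gamma_yxy = -0.188880, Gamma_yyy = 0.000000; k3 = (-1.381300, -0.904945, -0.541997, 0.472200)
  k4: at (x, y) = (-1.151534, -1.031430), (dx/dtau, dy/dtau) = (-1.421768, -0.869621); Gamma_xxx = -0.216209, Gamma_xxy = 0.000000, Gamma_xyy = 1.224393, Gamma_yxx = 0.000000, Gamma_yxy = -0.203343, Gamma_yyy = 0.000000; k4 = (-1.421768, -0.869621, -0.488886, 0.502826)
  Y <- Y + (h/6)(k1 + 2k2 + 2k3 + k4): x = -1.1517, y = -1.0316, dx/dtau = -1.4216, dy/dtau = -0.8697


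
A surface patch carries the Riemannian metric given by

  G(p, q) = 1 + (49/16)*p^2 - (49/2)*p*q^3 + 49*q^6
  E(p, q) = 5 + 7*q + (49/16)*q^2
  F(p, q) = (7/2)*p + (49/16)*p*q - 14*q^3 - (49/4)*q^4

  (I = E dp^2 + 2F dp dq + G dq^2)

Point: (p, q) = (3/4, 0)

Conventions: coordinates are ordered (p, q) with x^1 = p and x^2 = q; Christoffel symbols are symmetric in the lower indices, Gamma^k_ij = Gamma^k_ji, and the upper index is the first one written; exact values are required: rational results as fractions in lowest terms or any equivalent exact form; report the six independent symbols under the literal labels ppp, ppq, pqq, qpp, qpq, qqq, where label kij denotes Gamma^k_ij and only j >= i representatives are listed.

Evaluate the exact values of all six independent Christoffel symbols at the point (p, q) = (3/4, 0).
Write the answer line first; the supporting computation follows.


Answer: Gamma_ppp = 0, Gamma_ppq = 896/1721, Gamma_pqq = 0, Gamma_qpp = 0, Gamma_qpq = 588/1721, Gamma_qqq = 0

E = 5, F = 21/8, G = 697/256 at the point
E_p = 0, E_q = 7, F_p = 7/2, F_q = 147/64, G_p = 147/32, G_q = 0
EG - F^2 = 1721/256;  g^inv = (256/1721) * [[697/256, -21/8], [-21/8, 5]]
first-kind symbols [ij,l] = (1/2)(d_i g_jl + d_j g_il - d_l g_ij): [pp,p] = E_p/2 = 0, [pp,q] = F_p - E_q/2 = 0, [pq,p] = E_q/2 = 7/2, [pq,q] = G_p/2 = 147/64, [qq,p] = F_q - G_p/2 = 0, [qq,q] = G_q/2 = 0
Gamma^p_ij = (G*[ij,p] - F*[ij,q])/(EG - F^2), Gamma^q_ij = (E*[ij,q] - F*[ij,p])/(EG - F^2)


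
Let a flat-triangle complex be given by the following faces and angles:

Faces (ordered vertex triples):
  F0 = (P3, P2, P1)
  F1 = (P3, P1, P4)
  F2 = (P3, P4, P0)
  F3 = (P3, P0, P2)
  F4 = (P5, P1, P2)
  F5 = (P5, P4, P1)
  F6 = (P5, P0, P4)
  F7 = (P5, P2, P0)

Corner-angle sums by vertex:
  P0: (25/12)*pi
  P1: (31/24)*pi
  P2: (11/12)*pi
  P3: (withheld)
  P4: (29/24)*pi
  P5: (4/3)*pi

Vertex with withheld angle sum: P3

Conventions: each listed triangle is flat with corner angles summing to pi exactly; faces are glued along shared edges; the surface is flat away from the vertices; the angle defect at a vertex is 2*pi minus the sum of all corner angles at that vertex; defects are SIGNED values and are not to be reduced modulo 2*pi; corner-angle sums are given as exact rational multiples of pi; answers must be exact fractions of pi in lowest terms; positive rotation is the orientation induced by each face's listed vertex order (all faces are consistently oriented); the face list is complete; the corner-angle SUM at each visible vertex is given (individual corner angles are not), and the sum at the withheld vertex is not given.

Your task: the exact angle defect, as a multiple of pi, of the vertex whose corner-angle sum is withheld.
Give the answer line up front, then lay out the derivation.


Answer: defect(P3) = (5/6)*pi

V = 6, E = 12, F = 8; chi = V - E + F = 2
Gauss-Bonnet: total defect = 2*pi*chi = 4*pi; visible defects sum to (19/6)*pi


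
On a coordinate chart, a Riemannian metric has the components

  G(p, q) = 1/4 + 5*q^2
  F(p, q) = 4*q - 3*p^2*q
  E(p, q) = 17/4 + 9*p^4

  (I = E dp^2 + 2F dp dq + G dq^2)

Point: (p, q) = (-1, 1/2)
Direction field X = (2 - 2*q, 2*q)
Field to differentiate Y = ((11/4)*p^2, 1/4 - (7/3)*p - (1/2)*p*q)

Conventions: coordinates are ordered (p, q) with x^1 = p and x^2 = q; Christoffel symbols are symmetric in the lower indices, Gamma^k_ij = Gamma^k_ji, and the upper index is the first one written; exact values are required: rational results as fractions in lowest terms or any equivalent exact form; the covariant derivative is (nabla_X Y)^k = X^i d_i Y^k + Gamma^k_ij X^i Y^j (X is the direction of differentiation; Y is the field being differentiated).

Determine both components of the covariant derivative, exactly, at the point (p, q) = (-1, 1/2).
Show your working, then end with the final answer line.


E = 53/4, F = 1/2, G = 3/2 at the point
E_p = -36, E_q = 0, F_p = 3, F_q = 1, G_p = 0, G_q = 5
EG - F^2 = 157/8;  g^inv = (8/157) * [[3/2, -1/2], [-1/2, 53/4]]
first-kind symbols [ij,l] = (1/2)(d_i g_jl + d_j g_il - d_l g_ij): [pp,p] = E_p/2 = -18, [pp,q] = F_p - E_q/2 = 3, [pq,p] = E_q/2 = 0, [pq,q] = G_p/2 = 0, [qq,p] = F_q - G_p/2 = 1, [qq,q] = G_q/2 = 5/2
Gamma^p_ij = (G*[ij,p] - F*[ij,q])/(EG - F^2), Gamma^q_ij = (E*[ij,q] - F*[ij,p])/(EG - F^2)
Gamma_ppp = -228/157, Gamma_ppq = 0, Gamma_pqq = 2/157, Gamma_qpp = 390/157, Gamma_qpq = 0, Gamma_qqq = 261/157
X = (1, 1), Y = (11/4, 17/6) at the point

Answer: (nabla_X Y)^p = -8909/942, (nabla_X Y)^q = 17819/1884


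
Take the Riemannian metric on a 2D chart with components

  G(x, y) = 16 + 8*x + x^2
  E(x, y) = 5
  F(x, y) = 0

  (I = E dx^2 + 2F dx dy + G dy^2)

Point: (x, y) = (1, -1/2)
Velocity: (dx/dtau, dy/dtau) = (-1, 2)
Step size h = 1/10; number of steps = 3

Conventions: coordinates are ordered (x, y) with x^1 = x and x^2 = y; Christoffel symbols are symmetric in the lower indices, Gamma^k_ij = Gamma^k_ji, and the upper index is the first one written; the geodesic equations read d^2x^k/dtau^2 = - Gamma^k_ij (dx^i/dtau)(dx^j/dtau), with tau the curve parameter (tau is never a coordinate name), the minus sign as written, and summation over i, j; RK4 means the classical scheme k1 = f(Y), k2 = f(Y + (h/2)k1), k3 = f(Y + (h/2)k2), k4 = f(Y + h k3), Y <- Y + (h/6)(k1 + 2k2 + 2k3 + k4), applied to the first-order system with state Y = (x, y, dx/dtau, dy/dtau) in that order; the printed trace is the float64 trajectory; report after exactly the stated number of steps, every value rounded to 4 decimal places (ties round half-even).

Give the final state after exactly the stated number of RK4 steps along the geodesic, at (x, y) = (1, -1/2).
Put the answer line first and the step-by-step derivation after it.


Answer: x = 0.8877, y = 0.1218, dx/dtau = 0.2660, dy/dtau = 2.0929

f(Y) = (dx/dtau, dy/dtau, -Gamma^x_ij Y'^i Y'^j, -Gamma^y_ij Y'^i Y'^j) with the Gammas evaluated at the stage position; h = 0.100000; intermediate values shown to 6 dp
step 0: x = 1.0000, y = -0.5000, dx/dtau = -1.0000, dy/dtau = 2.0000
step 1:
  k1: at (x, y) = (1.000000, -0.500000), (dx/dtau, dy/dtau) = (-1.000000, 2.000000); Gamma_xxx = 0.000000, Gamma_xxy = 0.000000, Gamma_xyy = -1.000000, Gamma_yxx = 0.000000, Gamma_yxy = 0.200000, Gamma_yyy = 0.000000; k1 = (-1.000000, 2.000000, 4.000000, 0.800000)
  k2: at (x, y) = (0.950000, -0.400000), (dx/dtau, dy/dtau) = (-0.800000, 2.040000); Gamma_xxx = 0.000000, Gamma_xxy = 0.000000, Gamma_xyy = -0.990000, Gamma_yxx = 0.000000, Gamma_yxy = 0.202020, Gamma_yyy = 0.000000; k2 = (-0.800000, 2.040000, 4.119984, 0.659394)
  k3: at (x, y) = (0.960000, -0.398000), (dx/dtau, dy/dtau) = (-0.794001, 2.032970); Gamma_xxx = 0.000000, Gamma_xxy = 0.000000, Gamma_xyy = -0.992000, Gamma_yxx = 0.000000, Gamma_yxy = 0.201613, Gamma_yyy = 0.000000; k3 = (-0.794001, 2.032970, 4.099902, 0.650879)
  k4: at (x, y) = (0.920600, -0.296703), (dx/dtau, dy/dtau) = (-0.590010, 2.065088); Gamma_xxx = 0.000000, Gamma_xxy = 0.000000, Gamma_xyy = -0.984120, Gamma_yxx = 0.000000, Gamma_yxy = 0.203227, Gamma_yyy = 0.000000; k4 = (-0.590010, 2.065088, 4.196866, 0.495233)
  Y <- Y + (h/6)(k1 + 2k2 + 2k3 + k4): x = 0.9204, y = -0.2965, dx/dtau = -0.5894, dy/dtau = 2.0653
step 2:
  k1: at (x, y) = (0.920366, -0.296483), (dx/dtau, dy/dtau) = (-0.589389, 2.065263); Gamma_xxx = 0.000000, Gamma_xxy = 0.000000, Gamma_xyy = -0.984073, Gamma_yxx = 0.000000, Gamma_yxy = 0.203237, Gamma_yyy = 0.000000; k1 = (-0.589389, 2.065263, 4.197379, 0.494778)
  k2: at (x, y) = (0.890897, -0.193220), (dx/dtau, dy/dtau) = (-0.379520, 2.090002); Gamma_xxx = 0.000000, Gamma_xxy = 0.000000, Gamma_xyy = -0.978179, Gamma_yxx = 0.000000, Gamma_yxy = 0.204461, Gamma_yyy = 0.000000; k2 = (-0.379520, 2.090002, 4.272793, 0.324357)
  k3: at (x, y) = (0.901390, -0.191983), (dx/dtau, dy/dtau) = (-0.375750, 2.081481); Gamma_xxx = 0.000000, Gamma_xxy = 0.000000, Gamma_xyy = -0.980278, Gamma_yxx = 0.000000, Gamma_yxy = 0.204024, Gamma_yyy = 0.000000; k3 = (-0.375750, 2.081481, 4.247116, 0.319140)
  k4: at (x, y) = (0.882792, -0.088335), (dx/dtau, dy/dtau) = (-0.164678, 2.097177); Gamma_xxx = 0.000000, Gamma_xxy = 0.000000, Gamma_xyy = -0.976558, Gamma_yxx = 0.000000, Gamma_yxy = 0.204801, Gamma_yyy = 0.000000; k4 = (-0.164678, 2.097177, 4.295051, 0.141459)
  Y <- Y + (h/6)(k1 + 2k2 + 2k3 + k4): x = 0.8826, y = -0.0881, dx/dtau = -0.1639, dy/dtau = 2.0973
step 3:
  k1: at (x, y) = (0.882623, -0.088059), (dx/dtau, dy/dtau) = (-0.163852, 2.097317); Gamma_xxx = 0.000000, Gamma_xxy = 0.000000, Gamma_xyy = -0.976525, Gamma_yxx = 0.000000, Gamma_yxy = 0.204808, Gamma_yyy = 0.000000; k1 = (-0.163852, 2.097317, 4.295476, 0.140764)
  k2: at (x, y) = (0.874430, 0.016806), (dx/dtau, dy/dtau) = (0.050922, 2.104355); Gamma_xxx = 0.000000, Gamma_xxy = 0.000000, Gamma_xyy = -0.974886, Gamma_yxx = 0.000000, Gamma_yxy = 0.205152, Gamma_yyy = 0.000000; k2 = (0.050922, 2.104355, 4.317098, -0.043967)
  k3: at (x, y) = (0.885169, 0.017158), (dx/dtau, dy/dtau) = (0.052003, 2.095118); Gamma_xxx = 0.000000, Gamma_xxy = 0.000000, Gamma_xyy = -0.977034, Gamma_yxx = 0.000000, Gamma_yxy = 0.204701, Gamma_yyy = 0.000000; k3 = (0.052003, 2.095118, 4.288711, -0.044605)
  k4: at (x, y) = (0.887823, 0.121452), (dx/dtau, dy/dtau) = (0.265019, 2.092856); Gamma_xxx = 0.000000, Gamma_xxy = 0.000000, Gamma_xyy = -0.977565, Gamma_yxx = 0.000000, Gamma_yxy = 0.204590, Gamma_yyy = 0.000000; k4 = (0.265019, 2.092856, 4.281780, -0.226951)
  Y <- Y + (h/6)(k1 + 2k2 + 2k3 + k4): x = 0.8877, y = 0.1218, dx/dtau = 0.2660, dy/dtau = 2.0929


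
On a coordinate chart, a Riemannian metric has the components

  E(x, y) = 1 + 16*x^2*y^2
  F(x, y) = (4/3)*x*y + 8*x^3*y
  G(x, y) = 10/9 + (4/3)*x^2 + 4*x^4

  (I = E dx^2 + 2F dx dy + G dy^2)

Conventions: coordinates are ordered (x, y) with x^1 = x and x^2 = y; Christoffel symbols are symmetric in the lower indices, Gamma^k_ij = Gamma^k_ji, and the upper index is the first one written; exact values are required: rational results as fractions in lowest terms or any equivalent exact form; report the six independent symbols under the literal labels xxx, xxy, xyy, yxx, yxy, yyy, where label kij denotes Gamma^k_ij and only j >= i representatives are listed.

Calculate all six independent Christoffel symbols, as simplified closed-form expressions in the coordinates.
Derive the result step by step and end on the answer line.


E = 1 + 16*x^2*y^2; F = (4/3)*x*y + 8*x^3*y; G = 10/9 + (4/3)*x^2 + 4*x^4
Gamma^k_ij = (1/2) g^{kl} (d_i g_jl + d_j g_il - d_l g_ij), with g^inv = (1/(EG-F^2)) [[G, -F], [-F, E]]
first partials: E_x = 32*x*y^2, E_y = 32*x^2*y, F_x = (4/3)*y + 24*x^2*y, F_y = (4/3)*x + 8*x^3, G_x = (8/3)*x + 16*x^3, G_y = 0
D = EG - F^2 = 10/9 + (4/3)*x^2 + 16*x^2*y^2 + 4*x^4
expanded: Gamma^x_xx = (G E_x - 2F F_x + F E_y)/(2D), Gamma^x_xy = (G E_y - F G_x)/(2D), Gamma^x_yy = (2G F_y - G G_x - F G_y)/(2D), Gamma^y_xx = (2E F_x - E E_y - F E_x)/(2D), Gamma^y_xy = (E G_x - F E_y)/(2D), Gamma^y_yy = (E G_y - 2F F_y + F G_x)/(2D); substitute and cancel common factors

Answer: Gamma_xxx = 72*x*y^2/(18*x^4 + 72*x^2*y^2 + 6*x^2 + 5), Gamma_xxy = 72*x^2*y/(18*x^4 + 72*x^2*y^2 + 6*x^2 + 5), Gamma_xyy = 0, Gamma_yxx = (36*x^2*y + 6*y)/(18*x^4 + 72*x^2*y^2 + 6*x^2 + 5), Gamma_yxy = (36*x^3 + 6*x)/(18*x^4 + 72*x^2*y^2 + 6*x^2 + 5), Gamma_yyy = 0


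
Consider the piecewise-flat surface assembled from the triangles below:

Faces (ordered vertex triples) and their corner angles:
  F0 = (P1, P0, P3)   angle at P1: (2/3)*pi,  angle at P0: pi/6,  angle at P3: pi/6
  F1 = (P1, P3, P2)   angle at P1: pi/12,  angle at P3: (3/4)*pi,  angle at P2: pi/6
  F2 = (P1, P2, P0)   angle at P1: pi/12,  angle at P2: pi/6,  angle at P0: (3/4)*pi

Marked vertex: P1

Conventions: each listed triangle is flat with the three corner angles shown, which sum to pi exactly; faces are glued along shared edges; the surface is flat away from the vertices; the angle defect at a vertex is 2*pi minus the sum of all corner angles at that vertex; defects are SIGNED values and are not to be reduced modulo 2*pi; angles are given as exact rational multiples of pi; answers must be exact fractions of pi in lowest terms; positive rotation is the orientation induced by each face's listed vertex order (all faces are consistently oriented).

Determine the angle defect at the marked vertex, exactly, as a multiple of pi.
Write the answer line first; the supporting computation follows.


Answer: defect(P1) = (7/6)*pi

Sum of corner angles at P1: (5/6)*pi
defect = 2*pi - (5/6)*pi


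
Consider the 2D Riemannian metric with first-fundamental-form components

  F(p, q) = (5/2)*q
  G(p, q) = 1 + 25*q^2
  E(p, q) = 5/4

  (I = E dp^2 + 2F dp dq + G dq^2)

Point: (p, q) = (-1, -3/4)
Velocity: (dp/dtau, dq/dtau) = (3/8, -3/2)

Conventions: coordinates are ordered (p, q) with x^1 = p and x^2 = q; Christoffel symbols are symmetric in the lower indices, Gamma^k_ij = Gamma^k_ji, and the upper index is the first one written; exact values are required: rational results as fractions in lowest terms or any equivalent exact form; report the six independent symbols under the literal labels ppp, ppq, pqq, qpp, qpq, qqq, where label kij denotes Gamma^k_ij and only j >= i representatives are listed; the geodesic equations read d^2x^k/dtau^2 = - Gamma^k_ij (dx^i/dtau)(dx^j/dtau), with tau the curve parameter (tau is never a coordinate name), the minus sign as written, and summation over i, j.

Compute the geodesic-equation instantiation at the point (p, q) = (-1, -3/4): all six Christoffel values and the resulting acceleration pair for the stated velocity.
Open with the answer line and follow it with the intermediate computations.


Answer: Gamma_ppp = 0, Gamma_ppq = 0, Gamma_pqq = 8/49, Gamma_qpp = 0, Gamma_qpq = 0, Gamma_qqq = -60/49; accelerations (d^2p/dtau^2, d^2q/dtau^2) = (-18/49, 135/49)

E = 5/4, F = -15/8, G = 241/16 at the point
E_p = 0, E_q = 0, F_p = 0, F_q = 5/2, G_p = 0, G_q = -75/2
EG - F^2 = 245/16;  g^inv = (16/245) * [[241/16, 15/8], [15/8, 5/4]]
first-kind symbols [ij,l] = (1/2)(d_i g_jl + d_j g_il - d_l g_ij): [pp,p] = E_p/2 = 0, [pp,q] = F_p - E_q/2 = 0, [pq,p] = E_q/2 = 0, [pq,q] = G_p/2 = 0, [qq,p] = F_q - G_p/2 = 5/2, [qq,q] = G_q/2 = -75/4
Gamma^p_ij = (G*[ij,p] - F*[ij,q])/(EG - F^2), Gamma^q_ij = (E*[ij,q] - F*[ij,p])/(EG - F^2)
Gamma_ppp = 0, Gamma_ppq = 0, Gamma_pqq = 8/49, Gamma_qpp = 0, Gamma_qpq = 0, Gamma_qqq = -60/49
d^2p/dtau^2 = -(Gamma_ppp*(3/8)^2 + 2*Gamma_ppq*(3/8)*(-3/2) + Gamma_pqq*(-3/2)^2) = -18/49
d^2q/dtau^2 = -(Gamma_qpp*(3/8)^2 + 2*Gamma_qpq*(3/8)*(-3/2) + Gamma_qqq*(-3/2)^2) = 135/49


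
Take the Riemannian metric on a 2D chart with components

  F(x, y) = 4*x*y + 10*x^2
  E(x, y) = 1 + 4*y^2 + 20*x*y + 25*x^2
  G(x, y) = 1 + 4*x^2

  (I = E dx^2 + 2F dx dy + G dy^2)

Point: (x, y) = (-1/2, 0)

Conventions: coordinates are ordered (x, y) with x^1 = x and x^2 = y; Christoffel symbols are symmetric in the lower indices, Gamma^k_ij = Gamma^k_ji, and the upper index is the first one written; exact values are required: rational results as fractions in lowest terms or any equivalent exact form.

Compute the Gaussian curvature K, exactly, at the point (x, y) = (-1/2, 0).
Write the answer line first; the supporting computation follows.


Answer: K = -64/1089

E = 29/4, F = 5/2, G = 2, EG - F^2 = 33/4 at the point
E_x = -25, E_y = -10, F_x = -10, F_y = -2, G_x = -4, G_y = 0
E_yy = 8, F_xy = 4, G_xx = 8
By Brioschi, K is (det M1 - det M2) divided by (EG - F^2) squared.
M1 = [[-E_yy/2 + F_xy - G_xx/2, E_x/2, F_x - E_y/2], [F_y - G_x/2, E, F], [G_y/2, F, G]] = [[-4, -25/2, -5], [0, 29/4, 5/2], [0, 5/2, 2]]; det M1 = -33
M2 = [[0, E_y/2, G_x/2], [E_y/2, E, F], [G_x/2, F, G]] = [[0, -5, -2], [-5, 29/4, 5/2], [-2, 5/2, 2]]; det M2 = -29
det M1 - det M2 = -4; K = -4 / (33/4)^2 = -64/1089


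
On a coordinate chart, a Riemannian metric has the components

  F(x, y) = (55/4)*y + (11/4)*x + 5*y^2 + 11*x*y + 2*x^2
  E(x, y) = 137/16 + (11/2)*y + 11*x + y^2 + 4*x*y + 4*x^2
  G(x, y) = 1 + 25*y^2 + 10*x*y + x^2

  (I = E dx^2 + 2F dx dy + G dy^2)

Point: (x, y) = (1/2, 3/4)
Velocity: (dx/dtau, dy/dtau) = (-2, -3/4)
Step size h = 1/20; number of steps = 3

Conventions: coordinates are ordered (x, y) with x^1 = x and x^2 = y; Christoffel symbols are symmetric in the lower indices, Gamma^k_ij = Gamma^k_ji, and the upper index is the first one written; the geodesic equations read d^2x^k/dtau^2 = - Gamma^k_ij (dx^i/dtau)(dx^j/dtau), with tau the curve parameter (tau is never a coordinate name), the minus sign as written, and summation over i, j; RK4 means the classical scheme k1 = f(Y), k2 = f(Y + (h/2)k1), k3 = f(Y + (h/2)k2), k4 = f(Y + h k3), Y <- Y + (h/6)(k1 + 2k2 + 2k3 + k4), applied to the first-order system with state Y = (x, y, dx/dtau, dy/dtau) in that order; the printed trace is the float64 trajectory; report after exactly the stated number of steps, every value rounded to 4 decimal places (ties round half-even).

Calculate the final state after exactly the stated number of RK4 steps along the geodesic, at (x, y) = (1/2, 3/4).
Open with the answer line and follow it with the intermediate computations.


Answer: x = 0.1780, y = 0.6172, dx/dtau = -2.3302, dy/dtau = -1.0511

f(Y) = (dx/dtau, dy/dtau, -Gamma^x_ij Y'^i Y'^j, -Gamma^y_ij Y'^i Y'^j) with the Gammas evaluated at the stage position; h = 0.050000; intermediate values shown to 6 dp
step 0: x = 0.5000, y = 0.7500, dx/dtau = -2.0000, dy/dtau = -0.7500
step 1:
  k1: at (x, y) = (0.500000, 0.750000), (dx/dtau, dy/dtau) = (-2.000000, -0.750000); Gamma_xxx = 0.228935, Gamma_xxy = 0.114467, Gamma_xyy = 0.572337, Gamma_yxx = 0.216216, Gamma_yxy = 0.108108, Gamma_yyy = 0.540541; k1 = (-2.000000, -0.750000, -1.581081, -1.493243)
  k2: at (x, y) = (0.450000, 0.731250), (dx/dtau, dy/dtau) = (-2.039527, -0.787331); Gamma_xxx = 0.236462, Gamma_xxy = 0.118231, Gamma_xyy = 0.591156, Gamma_yxx = 0.221620, Gamma_yxy = 0.110810, Gamma_yyy = 0.554050; k2 = (-2.039527, -0.787331, -1.729764, -1.621191)
  k3: at (x, y) = (0.449012, 0.730317), (dx/dtau, dy/dtau) = (-2.043244, -0.790530); Gamma_xxx = 0.236765, Gamma_xxy = 0.118382, Gamma_xyy = 0.591912, Gamma_yxx = 0.221745, Gamma_yxy = 0.110873, Gamma_yyy = 0.554363; k3 = (-2.043244, -0.790530, -1.740797, -1.630367)
  k4: at (x, y) = (0.397838, 0.710474), (dx/dtau, dy/dtau) = (-2.087040, -0.831518); Gamma_xxx = 0.245177, Gamma_xxy = 0.122589, Gamma_xyy = 0.612944, Gamma_yxx = 0.227553, Gamma_yxy = 0.113777, Gamma_yyy = 0.568884; k4 = (-2.087040, -0.831518, -1.917215, -1.779400)
  Y <- Y + (h/6)(k1 + 2k2 + 2k3 + k4): x = 0.3979, y = 0.7105, dx/dtau = -2.0870, dy/dtau = -0.8315
step 2:
  k1: at (x, y) = (0.397895, 0.710523), (dx/dtau, dy/dtau) = (-2.086995, -0.831465); Gamma_xxx = 0.245160, Gamma_xxy = 0.122580, Gamma_xyy = 0.612900, Gamma_yxx = 0.227546, Gamma_yxy = 0.113773, Gamma_yyy = 0.568865; k1 = (-2.086995, -0.831465, -1.916942, -1.779216)
  k2: at (x, y) = (0.345720, 0.689736), (dx/dtau, dy/dtau) = (-2.134919, -0.875945); Gamma_xxx = 0.254507, Gamma_xxy = 0.127254, Gamma_xyy = 0.636268, Gamma_yxx = 0.233760, Gamma_yxy = 0.116880, Gamma_yyy = 0.584400; k2 = (-2.134919, -0.875945, -2.124156, -1.950994)
  k3: at (x, y) = (0.344522, 0.688624), (dx/dtau, dy/dtau) = (-2.140099, -0.880240); Gamma_xxx = 0.254921, Gamma_xxy = 0.127461, Gamma_xyy = 0.637303, Gamma_yxx = 0.233921, Gamma_yxy = 0.116961, Gamma_yyy = 0.584804; k3 = (-2.140099, -0.880240, -2.141561, -1.965146)
  k4: at (x, y) = (0.290890, 0.666511), (dx/dtau, dy/dtau) = (-2.194073, -0.929722); Gamma_xxx = 0.265529, Gamma_xxy = 0.132764, Gamma_xyy = 0.663822, Gamma_yxx = 0.240635, Gamma_yxy = 0.120318, Gamma_yyy = 0.601588; k4 = (-2.194073, -0.929722, -2.393687, -2.169275)
  Y <- Y + (h/6)(k1 + 2k2 + 2k3 + k4): x = 0.2910, y = 0.6666, dx/dtau = -2.1940, dy/dtau = -0.9296
step 3:
  k1: at (x, y) = (0.290969, 0.666577), (dx/dtau, dy/dtau) = (-2.194012, -0.929638); Gamma_xxx = 0.265502, Gamma_xxy = 0.132751, Gamma_xyy = 0.663755, Gamma_yxx = 0.240624, Gamma_yxy = 0.120312, Gamma_yyy = 0.601561; k1 = (-2.194012, -0.929638, -2.393205, -2.168961)
  k2: at (x, y) = (0.236119, 0.643336), (dx/dtau, dy/dtau) = (-2.253842, -0.983862); Gamma_xxx = 0.277455, Gamma_xxy = 0.138728, Gamma_xyy = 0.693638, Gamma_yxx = 0.247828, Gamma_yxy = 0.123914, Gamma_yyy = 0.619570; k2 = (-2.253842, -0.983862, -2.696099, -2.408203)
  k3: at (x, y) = (0.234623, 0.641980), (dx/dtau, dy/dtau) = (-2.261415, -0.989843); Gamma_xxx = 0.278048, Gamma_xxy = 0.139024, Gamma_xyy = 0.695120, Gamma_yxx = 0.248041, Gamma_yxy = 0.124021, Gamma_yyy = 0.620103; k3 = (-2.261415, -0.989843, -2.725402, -2.431278)
  k4: at (x, y) = (0.177899, 0.617085), (dx/dtau, dy/dtau) = (-2.330282, -1.051202); Gamma_xxx = 0.291886, Gamma_xxy = 0.145943, Gamma_xyy = 0.729716, Gamma_yxx = 0.255855, Gamma_yxy = 0.127928, Gamma_yyy = 0.639638; k4 = (-2.330282, -1.051202, -3.106365, -2.722908)
  Y <- Y + (h/6)(k1 + 2k2 + 2k3 + k4): x = 0.1780, y = 0.6172, dx/dtau = -2.3302, dy/dtau = -1.0511
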